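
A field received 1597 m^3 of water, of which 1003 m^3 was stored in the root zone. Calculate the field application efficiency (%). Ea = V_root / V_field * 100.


Ea = V_root / V_field * 100 = 1003 / 1597 * 100 = 62.8053%

62.8053 %


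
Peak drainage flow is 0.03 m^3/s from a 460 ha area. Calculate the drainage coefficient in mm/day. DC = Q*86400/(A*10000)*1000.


DC = Q * 86400 / (A * 10000) * 1000
DC = 0.03 * 86400 / (460 * 10000) * 1000
DC = 2592000.0000 / 4600000

0.5635 mm/day


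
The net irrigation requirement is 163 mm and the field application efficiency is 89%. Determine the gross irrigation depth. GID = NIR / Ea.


Ea = 89% = 0.89
GID = NIR / Ea = 163 / 0.89 = 183.1461 mm

183.1461 mm


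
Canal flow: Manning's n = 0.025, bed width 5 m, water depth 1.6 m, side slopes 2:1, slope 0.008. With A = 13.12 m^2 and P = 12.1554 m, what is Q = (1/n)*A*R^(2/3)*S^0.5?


R = A/P = 13.12/12.1554 = 1.079356
Q = (1/0.025) * 13.12 * 1.079356^(2/3) * 0.008^0.5

49.3911 m^3/s


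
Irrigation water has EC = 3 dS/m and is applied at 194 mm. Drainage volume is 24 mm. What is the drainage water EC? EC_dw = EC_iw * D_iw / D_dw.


EC_dw = EC_iw * D_iw / D_dw
EC_dw = 3 * 194 / 24
EC_dw = 582 / 24

24.2500 dS/m


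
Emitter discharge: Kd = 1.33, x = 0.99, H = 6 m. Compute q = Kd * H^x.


q = Kd * H^x = 1.33 * 6^0.99 = 1.33 * 5.893452

7.8383 L/h


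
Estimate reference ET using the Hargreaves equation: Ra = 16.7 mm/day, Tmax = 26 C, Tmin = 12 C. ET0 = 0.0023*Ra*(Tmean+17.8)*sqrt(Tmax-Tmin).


Tmean = (Tmax + Tmin)/2 = (26 + 12)/2 = 19.0
ET0 = 0.0023 * 16.7 * (19.0 + 17.8) * sqrt(26 - 12)
ET0 = 0.0023 * 16.7 * 36.8 * 3.741657

5.2888 mm/day


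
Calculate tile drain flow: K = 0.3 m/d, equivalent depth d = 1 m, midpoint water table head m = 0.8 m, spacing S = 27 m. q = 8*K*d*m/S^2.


q = 8*K*d*m/S^2
q = 8*0.3*1*0.8/27^2
q = 1.9200 / 729

0.0026 m/d


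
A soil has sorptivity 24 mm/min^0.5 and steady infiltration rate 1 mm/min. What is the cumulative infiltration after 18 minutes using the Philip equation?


F = S*sqrt(t) + A*t
F = 24*sqrt(18) + 1*18
F = 24*4.242641 + 18

119.8234 mm


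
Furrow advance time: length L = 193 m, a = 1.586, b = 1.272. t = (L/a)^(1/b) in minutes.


t = (L/a)^(1/b)
t = (193/1.586)^(1/1.272)
t = 121.689786^(1/1.272)

43.5864 min


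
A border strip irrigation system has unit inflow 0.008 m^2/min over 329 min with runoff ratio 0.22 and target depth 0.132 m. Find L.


L = q*t/((1+r)*Z)
L = 0.008*329/((1+0.22)*0.132)
L = 2.632/0.16104

16.3438 m


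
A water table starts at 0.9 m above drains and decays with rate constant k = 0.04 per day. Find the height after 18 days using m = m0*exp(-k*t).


m = m0 * exp(-k*t)
m = 0.9 * exp(-0.04 * 18)
m = 0.9 * exp(-0.7200)

0.4381 m


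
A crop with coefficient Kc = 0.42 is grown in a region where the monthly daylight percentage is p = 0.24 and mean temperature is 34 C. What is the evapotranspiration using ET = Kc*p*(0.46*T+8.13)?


ET = Kc * p * (0.46*T + 8.13)
ET = 0.42 * 0.24 * (0.46*34 + 8.13)
ET = 0.42 * 0.24 * 23.7700

2.3960 mm/day


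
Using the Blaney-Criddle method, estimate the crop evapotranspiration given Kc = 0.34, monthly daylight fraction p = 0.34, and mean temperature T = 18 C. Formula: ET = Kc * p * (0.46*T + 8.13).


ET = Kc * p * (0.46*T + 8.13)
ET = 0.34 * 0.34 * (0.46*18 + 8.13)
ET = 0.34 * 0.34 * 16.4100

1.8970 mm/day


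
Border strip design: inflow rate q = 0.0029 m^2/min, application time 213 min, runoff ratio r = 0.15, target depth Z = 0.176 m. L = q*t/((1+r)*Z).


L = q*t/((1+r)*Z)
L = 0.0029*213/((1+0.15)*0.176)
L = 0.6177/0.2024

3.0519 m


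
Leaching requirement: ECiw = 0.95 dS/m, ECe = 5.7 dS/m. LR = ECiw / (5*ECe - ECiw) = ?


LR = ECiw / (5*ECe - ECiw)
LR = 0.95 / (5*5.7 - 0.95)
LR = 0.95 / 27.5500

0.0345


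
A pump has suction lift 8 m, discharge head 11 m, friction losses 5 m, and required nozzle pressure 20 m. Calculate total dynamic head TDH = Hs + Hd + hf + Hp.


TDH = Hs + Hd + hf + Hp = 8 + 11 + 5 + 20 = 44

44 m


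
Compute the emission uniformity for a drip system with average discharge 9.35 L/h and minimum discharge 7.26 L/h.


EU = (q_min/q_avg)*100 = (7.26/9.35)*100 = 77.6471%

77.6471 %


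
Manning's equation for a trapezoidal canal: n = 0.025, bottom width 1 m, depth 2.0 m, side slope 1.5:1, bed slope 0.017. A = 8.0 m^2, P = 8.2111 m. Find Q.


R = A/P = 8.0/8.2111 = 0.974291
Q = (1/0.025) * 8.0 * 0.974291^(2/3) * 0.017^0.5

41.0047 m^3/s


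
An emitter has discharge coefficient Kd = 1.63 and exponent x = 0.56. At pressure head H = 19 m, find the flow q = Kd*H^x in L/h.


q = Kd * H^x = 1.63 * 19^0.56 = 1.63 * 5.201182

8.4779 L/h


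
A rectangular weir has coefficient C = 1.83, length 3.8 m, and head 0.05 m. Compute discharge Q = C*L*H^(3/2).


Q = C * L * H^(3/2) = 1.83 * 3.8 * 0.05^1.5 = 1.83 * 3.8 * 0.011180

0.0777 m^3/s


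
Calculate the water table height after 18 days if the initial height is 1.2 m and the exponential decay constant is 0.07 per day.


m = m0 * exp(-k*t)
m = 1.2 * exp(-0.07 * 18)
m = 1.2 * exp(-1.2600)

0.3404 m


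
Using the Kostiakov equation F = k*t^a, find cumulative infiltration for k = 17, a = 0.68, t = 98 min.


F = k * t^a = 17 * 98^0.68
F = 17 * 22.596113

384.1339 mm


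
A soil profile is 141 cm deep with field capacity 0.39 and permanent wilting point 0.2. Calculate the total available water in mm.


AWC = (FC - PWP) * d * 10
AWC = (0.39 - 0.2) * 141 * 10
AWC = 0.1900 * 141 * 10

267.9000 mm


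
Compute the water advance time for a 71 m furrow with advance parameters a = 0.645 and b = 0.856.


t = (L/a)^(1/b)
t = (71/0.645)^(1/0.856)
t = 110.077519^(1/0.856)

242.7515 min


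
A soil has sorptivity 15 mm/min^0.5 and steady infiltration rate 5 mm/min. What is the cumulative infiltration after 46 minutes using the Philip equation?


F = S*sqrt(t) + A*t
F = 15*sqrt(46) + 5*46
F = 15*6.782330 + 230

331.7350 mm


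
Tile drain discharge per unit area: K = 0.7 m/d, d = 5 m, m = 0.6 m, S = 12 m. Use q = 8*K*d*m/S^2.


q = 8*K*d*m/S^2
q = 8*0.7*5*0.6/12^2
q = 16.8000 / 144

0.1167 m/d


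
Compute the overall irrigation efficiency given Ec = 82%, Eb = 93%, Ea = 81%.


Ec = 0.82, Eb = 0.93, Ea = 0.81
E = 0.82 * 0.93 * 0.81 * 100 = 61.7706%

61.7706 %


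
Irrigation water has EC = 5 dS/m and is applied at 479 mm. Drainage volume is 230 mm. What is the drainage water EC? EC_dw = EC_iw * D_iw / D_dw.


EC_dw = EC_iw * D_iw / D_dw
EC_dw = 5 * 479 / 230
EC_dw = 2395 / 230

10.4130 dS/m


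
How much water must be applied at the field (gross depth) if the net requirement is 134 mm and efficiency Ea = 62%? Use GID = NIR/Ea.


Ea = 62% = 0.62
GID = NIR / Ea = 134 / 0.62 = 216.1290 mm

216.1290 mm


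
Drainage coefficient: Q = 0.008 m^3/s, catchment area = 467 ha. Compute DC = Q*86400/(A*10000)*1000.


DC = Q * 86400 / (A * 10000) * 1000
DC = 0.008 * 86400 / (467 * 10000) * 1000
DC = 691200.0000 / 4670000

0.1480 mm/day


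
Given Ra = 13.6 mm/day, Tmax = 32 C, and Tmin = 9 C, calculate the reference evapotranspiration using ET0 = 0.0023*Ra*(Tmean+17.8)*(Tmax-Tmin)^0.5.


Tmean = (Tmax + Tmin)/2 = (32 + 9)/2 = 20.5
ET0 = 0.0023 * 13.6 * (20.5 + 17.8) * sqrt(32 - 9)
ET0 = 0.0023 * 13.6 * 38.3 * 4.795832

5.7455 mm/day


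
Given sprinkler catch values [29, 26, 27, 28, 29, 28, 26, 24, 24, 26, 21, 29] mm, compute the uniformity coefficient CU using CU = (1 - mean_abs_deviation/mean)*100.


mean = 26.416667 mm
MAD = 1.916667 mm
CU = (1 - 1.916667/26.416667)*100

92.7445 %


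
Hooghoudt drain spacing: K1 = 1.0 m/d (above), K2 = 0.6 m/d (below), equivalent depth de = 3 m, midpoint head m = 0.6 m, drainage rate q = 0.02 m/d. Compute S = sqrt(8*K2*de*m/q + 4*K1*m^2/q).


S^2 = 8*K2*de*m/q + 4*K1*m^2/q
S^2 = 8*0.6*3*0.6/0.02 + 4*1.0*0.6^2/0.02
S = sqrt(504.0000)

22.4499 m


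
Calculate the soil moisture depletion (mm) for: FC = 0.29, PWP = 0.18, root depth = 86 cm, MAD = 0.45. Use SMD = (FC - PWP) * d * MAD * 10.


SMD = (FC - PWP) * d * MAD * 10
SMD = (0.29 - 0.18) * 86 * 0.45 * 10
SMD = 0.1100 * 86 * 0.45 * 10

42.5700 mm


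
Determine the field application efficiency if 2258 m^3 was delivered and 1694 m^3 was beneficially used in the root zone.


Ea = V_root / V_field * 100 = 1694 / 2258 * 100 = 75.0221%

75.0221 %


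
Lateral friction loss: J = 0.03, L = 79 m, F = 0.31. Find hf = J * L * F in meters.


hf = J * L * F = 0.03 * 79 * 0.31 = 0.7347 m

0.7347 m


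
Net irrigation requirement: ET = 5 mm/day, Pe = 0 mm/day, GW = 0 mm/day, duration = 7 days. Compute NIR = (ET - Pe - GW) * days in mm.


Daily deficit = ET - Pe - GW = 5 - 0 - 0 = 5 mm/day
NIR = 5 * 7 = 35 mm

35.0000 mm


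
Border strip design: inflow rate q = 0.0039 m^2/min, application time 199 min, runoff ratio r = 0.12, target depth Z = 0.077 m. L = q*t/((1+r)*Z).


L = q*t/((1+r)*Z)
L = 0.0039*199/((1+0.12)*0.077)
L = 0.7761/0.08624

8.9993 m


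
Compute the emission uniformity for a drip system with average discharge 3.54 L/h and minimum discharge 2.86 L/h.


EU = (q_min/q_avg)*100 = (2.86/3.54)*100 = 80.7910%

80.7910 %


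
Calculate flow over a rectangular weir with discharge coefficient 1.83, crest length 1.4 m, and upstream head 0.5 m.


Q = C * L * H^(3/2) = 1.83 * 1.4 * 0.5^1.5 = 1.83 * 1.4 * 0.353553

0.9058 m^3/s


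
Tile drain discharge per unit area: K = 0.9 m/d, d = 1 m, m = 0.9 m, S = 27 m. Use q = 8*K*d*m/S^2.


q = 8*K*d*m/S^2
q = 8*0.9*1*0.9/27^2
q = 6.4800 / 729

0.0089 m/d


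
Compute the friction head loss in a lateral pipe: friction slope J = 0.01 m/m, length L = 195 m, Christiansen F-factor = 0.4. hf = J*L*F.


hf = J * L * F = 0.01 * 195 * 0.4 = 0.7800 m

0.7800 m


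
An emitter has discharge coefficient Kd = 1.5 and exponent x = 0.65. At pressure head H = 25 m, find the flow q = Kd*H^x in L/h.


q = Kd * H^x = 1.5 * 25^0.65 = 1.5 * 8.103283

12.1549 L/h


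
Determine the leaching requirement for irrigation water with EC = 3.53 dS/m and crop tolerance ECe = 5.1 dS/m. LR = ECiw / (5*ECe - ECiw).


LR = ECiw / (5*ECe - ECiw)
LR = 3.53 / (5*5.1 - 3.53)
LR = 3.53 / 21.9700

0.1607


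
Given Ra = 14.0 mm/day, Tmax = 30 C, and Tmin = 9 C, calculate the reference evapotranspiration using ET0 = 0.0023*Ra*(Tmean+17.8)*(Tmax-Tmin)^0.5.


Tmean = (Tmax + Tmin)/2 = (30 + 9)/2 = 19.5
ET0 = 0.0023 * 14.0 * (19.5 + 17.8) * sqrt(30 - 9)
ET0 = 0.0023 * 14.0 * 37.3 * 4.582576

5.5039 mm/day


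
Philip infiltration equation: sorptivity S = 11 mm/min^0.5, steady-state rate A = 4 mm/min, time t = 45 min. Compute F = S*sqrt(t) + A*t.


F = S*sqrt(t) + A*t
F = 11*sqrt(45) + 4*45
F = 11*6.708204 + 180

253.7902 mm


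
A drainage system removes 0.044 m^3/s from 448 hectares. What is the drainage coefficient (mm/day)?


DC = Q * 86400 / (A * 10000) * 1000
DC = 0.044 * 86400 / (448 * 10000) * 1000
DC = 3801600.0000 / 4480000

0.8486 mm/day


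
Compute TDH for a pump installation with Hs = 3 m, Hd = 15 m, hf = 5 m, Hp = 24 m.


TDH = Hs + Hd + hf + Hp = 3 + 15 + 5 + 24 = 47

47 m


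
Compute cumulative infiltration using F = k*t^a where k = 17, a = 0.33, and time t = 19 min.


F = k * t^a = 17 * 19^0.33
F = 17 * 2.642340

44.9198 mm


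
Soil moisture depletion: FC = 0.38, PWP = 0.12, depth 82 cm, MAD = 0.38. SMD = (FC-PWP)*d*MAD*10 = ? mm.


SMD = (FC - PWP) * d * MAD * 10
SMD = (0.38 - 0.12) * 82 * 0.38 * 10
SMD = 0.2600 * 82 * 0.38 * 10

81.0160 mm


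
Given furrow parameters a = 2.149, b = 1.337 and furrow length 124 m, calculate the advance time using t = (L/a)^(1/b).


t = (L/a)^(1/b)
t = (124/2.149)^(1/1.337)
t = 57.701256^(1/1.337)

20.7619 min


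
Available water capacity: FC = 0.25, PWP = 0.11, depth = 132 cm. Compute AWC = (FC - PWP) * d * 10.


AWC = (FC - PWP) * d * 10
AWC = (0.25 - 0.11) * 132 * 10
AWC = 0.1400 * 132 * 10

184.8000 mm


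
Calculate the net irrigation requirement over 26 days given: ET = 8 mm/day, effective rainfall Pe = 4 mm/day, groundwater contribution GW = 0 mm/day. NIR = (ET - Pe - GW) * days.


Daily deficit = ET - Pe - GW = 8 - 4 - 0 = 4 mm/day
NIR = 4 * 26 = 104 mm

104.0000 mm


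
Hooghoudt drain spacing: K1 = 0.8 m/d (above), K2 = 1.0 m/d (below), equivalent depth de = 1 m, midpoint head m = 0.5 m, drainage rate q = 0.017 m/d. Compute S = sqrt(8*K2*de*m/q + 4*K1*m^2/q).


S^2 = 8*K2*de*m/q + 4*K1*m^2/q
S^2 = 8*1.0*1*0.5/0.017 + 4*0.8*0.5^2/0.017
S = sqrt(282.3529)

16.8034 m


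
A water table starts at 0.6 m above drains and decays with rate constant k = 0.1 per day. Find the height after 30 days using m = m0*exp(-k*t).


m = m0 * exp(-k*t)
m = 0.6 * exp(-0.1 * 30)
m = 0.6 * exp(-3.0000)

0.0299 m


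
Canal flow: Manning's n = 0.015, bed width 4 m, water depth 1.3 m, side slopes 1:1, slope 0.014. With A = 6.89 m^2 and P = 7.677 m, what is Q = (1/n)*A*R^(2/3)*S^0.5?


R = A/P = 6.89/7.677 = 0.897486
Q = (1/0.015) * 6.89 * 0.897486^(2/3) * 0.014^0.5

50.5682 m^3/s


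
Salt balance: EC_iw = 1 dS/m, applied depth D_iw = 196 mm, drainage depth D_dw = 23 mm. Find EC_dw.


EC_dw = EC_iw * D_iw / D_dw
EC_dw = 1 * 196 / 23
EC_dw = 196 / 23

8.5217 dS/m


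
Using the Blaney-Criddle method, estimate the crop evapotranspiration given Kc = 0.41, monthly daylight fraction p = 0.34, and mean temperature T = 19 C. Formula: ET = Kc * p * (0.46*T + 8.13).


ET = Kc * p * (0.46*T + 8.13)
ET = 0.41 * 0.34 * (0.46*19 + 8.13)
ET = 0.41 * 0.34 * 16.8700

2.3517 mm/day


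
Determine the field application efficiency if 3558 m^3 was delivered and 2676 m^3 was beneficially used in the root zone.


Ea = V_root / V_field * 100 = 2676 / 3558 * 100 = 75.2108%

75.2108 %


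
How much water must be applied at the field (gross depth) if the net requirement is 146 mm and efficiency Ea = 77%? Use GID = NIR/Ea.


Ea = 77% = 0.77
GID = NIR / Ea = 146 / 0.77 = 189.6104 mm

189.6104 mm


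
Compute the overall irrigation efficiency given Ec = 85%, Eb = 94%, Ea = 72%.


Ec = 0.85, Eb = 0.94, Ea = 0.72
E = 0.85 * 0.94 * 0.72 * 100 = 57.5280%

57.5280 %


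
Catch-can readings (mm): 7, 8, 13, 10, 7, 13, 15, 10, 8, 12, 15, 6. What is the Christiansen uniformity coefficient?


mean = 10.333333 mm
MAD = 2.722222 mm
CU = (1 - 2.722222/10.333333)*100

73.6559 %


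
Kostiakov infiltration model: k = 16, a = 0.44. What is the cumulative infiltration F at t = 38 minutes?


F = k * t^a = 16 * 38^0.44
F = 16 * 4.955697

79.2912 mm


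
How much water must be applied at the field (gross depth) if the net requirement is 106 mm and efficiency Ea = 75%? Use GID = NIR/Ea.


Ea = 75% = 0.75
GID = NIR / Ea = 106 / 0.75 = 141.3333 mm

141.3333 mm


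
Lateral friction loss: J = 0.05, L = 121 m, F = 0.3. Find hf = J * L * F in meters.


hf = J * L * F = 0.05 * 121 * 0.3 = 1.8150 m

1.8150 m


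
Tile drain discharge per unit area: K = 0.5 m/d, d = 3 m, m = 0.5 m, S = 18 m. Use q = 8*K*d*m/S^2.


q = 8*K*d*m/S^2
q = 8*0.5*3*0.5/18^2
q = 6.0000 / 324

0.0185 m/d


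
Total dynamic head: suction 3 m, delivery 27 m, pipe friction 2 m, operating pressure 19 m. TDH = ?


TDH = Hs + Hd + hf + Hp = 3 + 27 + 2 + 19 = 51

51 m


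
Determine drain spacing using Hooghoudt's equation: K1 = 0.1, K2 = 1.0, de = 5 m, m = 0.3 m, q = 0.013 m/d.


S^2 = 8*K2*de*m/q + 4*K1*m^2/q
S^2 = 8*1.0*5*0.3/0.013 + 4*0.1*0.3^2/0.013
S = sqrt(925.8462)

30.4277 m


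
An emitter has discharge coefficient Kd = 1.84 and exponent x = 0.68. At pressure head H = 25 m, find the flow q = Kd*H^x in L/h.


q = Kd * H^x = 1.84 * 25^0.68 = 1.84 * 8.924815

16.4217 L/h


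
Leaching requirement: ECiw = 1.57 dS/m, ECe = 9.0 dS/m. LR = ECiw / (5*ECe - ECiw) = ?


LR = ECiw / (5*ECe - ECiw)
LR = 1.57 / (5*9.0 - 1.57)
LR = 1.57 / 43.4300

0.0362


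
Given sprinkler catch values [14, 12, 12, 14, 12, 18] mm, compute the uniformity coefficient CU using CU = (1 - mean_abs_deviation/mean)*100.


mean = 13.666667 mm
MAD = 1.666667 mm
CU = (1 - 1.666667/13.666667)*100

87.8049 %


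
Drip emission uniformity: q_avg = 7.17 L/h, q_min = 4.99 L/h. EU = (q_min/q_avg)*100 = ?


EU = (q_min/q_avg)*100 = (4.99/7.17)*100 = 69.5955%

69.5955 %


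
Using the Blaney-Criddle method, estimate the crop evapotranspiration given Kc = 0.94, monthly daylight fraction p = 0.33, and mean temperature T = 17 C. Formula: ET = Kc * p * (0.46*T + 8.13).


ET = Kc * p * (0.46*T + 8.13)
ET = 0.94 * 0.33 * (0.46*17 + 8.13)
ET = 0.94 * 0.33 * 15.9500

4.9477 mm/day


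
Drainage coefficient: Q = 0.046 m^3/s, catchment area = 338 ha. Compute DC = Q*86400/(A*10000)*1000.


DC = Q * 86400 / (A * 10000) * 1000
DC = 0.046 * 86400 / (338 * 10000) * 1000
DC = 3974400.0000 / 3380000

1.1759 mm/day


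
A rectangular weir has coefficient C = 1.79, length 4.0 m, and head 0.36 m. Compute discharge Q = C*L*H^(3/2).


Q = C * L * H^(3/2) = 1.79 * 4.0 * 0.36^1.5 = 1.79 * 4.0 * 0.216000

1.5466 m^3/s


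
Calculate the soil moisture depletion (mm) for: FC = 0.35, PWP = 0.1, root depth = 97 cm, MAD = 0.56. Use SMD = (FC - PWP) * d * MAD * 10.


SMD = (FC - PWP) * d * MAD * 10
SMD = (0.35 - 0.1) * 97 * 0.56 * 10
SMD = 0.2500 * 97 * 0.56 * 10

135.8000 mm


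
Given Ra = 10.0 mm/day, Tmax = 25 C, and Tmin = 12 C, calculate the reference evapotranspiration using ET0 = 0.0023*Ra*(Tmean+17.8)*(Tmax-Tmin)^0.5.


Tmean = (Tmax + Tmin)/2 = (25 + 12)/2 = 18.5
ET0 = 0.0023 * 10.0 * (18.5 + 17.8) * sqrt(25 - 12)
ET0 = 0.0023 * 10.0 * 36.3 * 3.605551

3.0103 mm/day


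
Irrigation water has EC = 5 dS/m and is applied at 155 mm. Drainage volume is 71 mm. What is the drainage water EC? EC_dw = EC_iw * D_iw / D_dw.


EC_dw = EC_iw * D_iw / D_dw
EC_dw = 5 * 155 / 71
EC_dw = 775 / 71

10.9155 dS/m


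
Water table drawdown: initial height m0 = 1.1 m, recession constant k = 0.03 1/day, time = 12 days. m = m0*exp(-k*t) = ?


m = m0 * exp(-k*t)
m = 1.1 * exp(-0.03 * 12)
m = 1.1 * exp(-0.3600)

0.7674 m


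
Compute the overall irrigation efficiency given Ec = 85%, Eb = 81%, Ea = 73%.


Ec = 0.85, Eb = 0.81, Ea = 0.73
E = 0.85 * 0.81 * 0.73 * 100 = 50.2605%

50.2605 %


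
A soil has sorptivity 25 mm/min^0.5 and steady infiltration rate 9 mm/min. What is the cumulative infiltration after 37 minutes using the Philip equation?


F = S*sqrt(t) + A*t
F = 25*sqrt(37) + 9*37
F = 25*6.082763 + 333

485.0691 mm


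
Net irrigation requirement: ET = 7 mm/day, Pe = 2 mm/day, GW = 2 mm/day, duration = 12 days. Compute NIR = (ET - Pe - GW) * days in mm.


Daily deficit = ET - Pe - GW = 7 - 2 - 2 = 3 mm/day
NIR = 3 * 12 = 36 mm

36.0000 mm


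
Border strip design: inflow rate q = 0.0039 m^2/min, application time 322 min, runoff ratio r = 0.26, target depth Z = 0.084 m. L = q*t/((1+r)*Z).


L = q*t/((1+r)*Z)
L = 0.0039*322/((1+0.26)*0.084)
L = 1.2558/0.10584

11.8651 m


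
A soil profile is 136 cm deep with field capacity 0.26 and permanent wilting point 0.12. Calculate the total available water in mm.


AWC = (FC - PWP) * d * 10
AWC = (0.26 - 0.12) * 136 * 10
AWC = 0.1400 * 136 * 10

190.4000 mm


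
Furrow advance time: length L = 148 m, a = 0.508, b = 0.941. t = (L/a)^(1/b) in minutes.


t = (L/a)^(1/b)
t = (148/0.508)^(1/0.941)
t = 291.338583^(1/0.941)

415.8282 min


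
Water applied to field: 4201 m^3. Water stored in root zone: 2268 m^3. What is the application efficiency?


Ea = V_root / V_field * 100 = 2268 / 4201 * 100 = 53.9871%

53.9871 %


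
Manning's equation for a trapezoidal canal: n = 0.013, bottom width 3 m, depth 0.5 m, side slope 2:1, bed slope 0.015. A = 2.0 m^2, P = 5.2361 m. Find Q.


R = A/P = 2.0/5.2361 = 0.381964
Q = (1/0.013) * 2.0 * 0.381964^(2/3) * 0.015^0.5

9.9193 m^3/s


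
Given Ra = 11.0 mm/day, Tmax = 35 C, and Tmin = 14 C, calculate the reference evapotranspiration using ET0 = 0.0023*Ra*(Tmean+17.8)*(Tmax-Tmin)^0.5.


Tmean = (Tmax + Tmin)/2 = (35 + 14)/2 = 24.5
ET0 = 0.0023 * 11.0 * (24.5 + 17.8) * sqrt(35 - 14)
ET0 = 0.0023 * 11.0 * 42.3 * 4.582576

4.9042 mm/day


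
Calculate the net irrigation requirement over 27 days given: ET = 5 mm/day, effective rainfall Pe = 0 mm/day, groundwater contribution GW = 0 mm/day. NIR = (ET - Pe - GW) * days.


Daily deficit = ET - Pe - GW = 5 - 0 - 0 = 5 mm/day
NIR = 5 * 27 = 135 mm

135.0000 mm


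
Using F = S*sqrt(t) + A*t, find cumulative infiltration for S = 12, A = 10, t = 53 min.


F = S*sqrt(t) + A*t
F = 12*sqrt(53) + 10*53
F = 12*7.280110 + 530

617.3613 mm


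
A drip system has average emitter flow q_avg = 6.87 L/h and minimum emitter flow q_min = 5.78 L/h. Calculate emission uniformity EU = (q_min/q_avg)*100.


EU = (q_min/q_avg)*100 = (5.78/6.87)*100 = 84.1339%

84.1339 %


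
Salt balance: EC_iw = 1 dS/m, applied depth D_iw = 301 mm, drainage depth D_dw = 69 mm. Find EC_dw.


EC_dw = EC_iw * D_iw / D_dw
EC_dw = 1 * 301 / 69
EC_dw = 301 / 69

4.3623 dS/m


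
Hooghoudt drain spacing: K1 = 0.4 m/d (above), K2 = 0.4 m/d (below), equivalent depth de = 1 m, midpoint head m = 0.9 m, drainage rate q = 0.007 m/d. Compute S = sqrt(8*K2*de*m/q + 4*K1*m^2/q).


S^2 = 8*K2*de*m/q + 4*K1*m^2/q
S^2 = 8*0.4*1*0.9/0.007 + 4*0.4*0.9^2/0.007
S = sqrt(596.5714)

24.4248 m


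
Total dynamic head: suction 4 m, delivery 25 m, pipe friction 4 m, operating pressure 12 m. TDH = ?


TDH = Hs + Hd + hf + Hp = 4 + 25 + 4 + 12 = 45

45 m


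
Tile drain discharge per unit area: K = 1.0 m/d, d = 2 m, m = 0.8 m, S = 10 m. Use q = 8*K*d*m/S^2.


q = 8*K*d*m/S^2
q = 8*1.0*2*0.8/10^2
q = 12.8000 / 100

0.1280 m/d


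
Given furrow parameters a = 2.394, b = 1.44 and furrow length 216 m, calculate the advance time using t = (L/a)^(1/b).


t = (L/a)^(1/b)
t = (216/2.394)^(1/1.44)
t = 90.225564^(1/1.44)

22.7965 min


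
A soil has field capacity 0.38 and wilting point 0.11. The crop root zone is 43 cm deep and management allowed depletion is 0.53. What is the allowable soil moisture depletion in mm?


SMD = (FC - PWP) * d * MAD * 10
SMD = (0.38 - 0.11) * 43 * 0.53 * 10
SMD = 0.2700 * 43 * 0.53 * 10

61.5330 mm


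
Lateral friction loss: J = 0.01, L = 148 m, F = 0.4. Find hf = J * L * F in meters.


hf = J * L * F = 0.01 * 148 * 0.4 = 0.5920 m

0.5920 m


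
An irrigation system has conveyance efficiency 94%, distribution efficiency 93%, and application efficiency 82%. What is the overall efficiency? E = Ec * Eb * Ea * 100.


Ec = 0.94, Eb = 0.93, Ea = 0.82
E = 0.94 * 0.93 * 0.82 * 100 = 71.6844%

71.6844 %


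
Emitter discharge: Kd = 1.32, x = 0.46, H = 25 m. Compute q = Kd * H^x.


q = Kd * H^x = 1.32 * 25^0.46 = 1.32 * 4.395947

5.8027 L/h


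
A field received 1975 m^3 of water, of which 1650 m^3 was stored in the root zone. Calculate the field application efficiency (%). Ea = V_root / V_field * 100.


Ea = V_root / V_field * 100 = 1650 / 1975 * 100 = 83.5443%

83.5443 %


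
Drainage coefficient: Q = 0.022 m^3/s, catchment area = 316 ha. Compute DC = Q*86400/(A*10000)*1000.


DC = Q * 86400 / (A * 10000) * 1000
DC = 0.022 * 86400 / (316 * 10000) * 1000
DC = 1900800.0000 / 3160000

0.6015 mm/day


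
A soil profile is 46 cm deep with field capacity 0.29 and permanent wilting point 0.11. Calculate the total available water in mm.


AWC = (FC - PWP) * d * 10
AWC = (0.29 - 0.11) * 46 * 10
AWC = 0.1800 * 46 * 10

82.8000 mm


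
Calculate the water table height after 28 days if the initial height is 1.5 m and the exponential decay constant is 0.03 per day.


m = m0 * exp(-k*t)
m = 1.5 * exp(-0.03 * 28)
m = 1.5 * exp(-0.8400)

0.6476 m


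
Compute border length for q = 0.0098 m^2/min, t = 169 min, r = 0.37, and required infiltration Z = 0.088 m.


L = q*t/((1+r)*Z)
L = 0.0098*169/((1+0.37)*0.088)
L = 1.6562/0.12056

13.7376 m


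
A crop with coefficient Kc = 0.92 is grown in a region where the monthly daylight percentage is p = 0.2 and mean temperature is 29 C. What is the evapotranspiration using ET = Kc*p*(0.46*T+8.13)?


ET = Kc * p * (0.46*T + 8.13)
ET = 0.92 * 0.2 * (0.46*29 + 8.13)
ET = 0.92 * 0.2 * 21.4700

3.9505 mm/day


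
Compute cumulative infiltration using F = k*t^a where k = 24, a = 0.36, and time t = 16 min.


F = k * t^a = 24 * 16^0.36
F = 24 * 2.713209

65.1170 mm


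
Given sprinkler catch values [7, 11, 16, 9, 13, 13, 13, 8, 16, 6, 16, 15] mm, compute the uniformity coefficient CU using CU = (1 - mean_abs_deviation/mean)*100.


mean = 11.916667 mm
MAD = 3.097222 mm
CU = (1 - 3.097222/11.916667)*100

74.0093 %


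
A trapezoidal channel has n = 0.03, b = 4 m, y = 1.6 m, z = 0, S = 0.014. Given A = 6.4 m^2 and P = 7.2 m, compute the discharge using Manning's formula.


R = A/P = 6.4/7.2 = 0.888889
Q = (1/0.03) * 6.4 * 0.888889^(2/3) * 0.014^0.5

23.3357 m^3/s


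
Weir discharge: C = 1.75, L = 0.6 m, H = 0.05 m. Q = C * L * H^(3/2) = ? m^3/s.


Q = C * L * H^(3/2) = 1.75 * 0.6 * 0.05^1.5 = 1.75 * 0.6 * 0.011180

0.0117 m^3/s


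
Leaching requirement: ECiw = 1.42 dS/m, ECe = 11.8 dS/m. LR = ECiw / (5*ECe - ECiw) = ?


LR = ECiw / (5*ECe - ECiw)
LR = 1.42 / (5*11.8 - 1.42)
LR = 1.42 / 57.5800

0.0247


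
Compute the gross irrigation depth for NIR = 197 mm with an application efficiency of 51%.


Ea = 51% = 0.51
GID = NIR / Ea = 197 / 0.51 = 386.2745 mm

386.2745 mm


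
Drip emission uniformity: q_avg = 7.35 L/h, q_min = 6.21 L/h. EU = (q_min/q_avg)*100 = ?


EU = (q_min/q_avg)*100 = (6.21/7.35)*100 = 84.4898%

84.4898 %


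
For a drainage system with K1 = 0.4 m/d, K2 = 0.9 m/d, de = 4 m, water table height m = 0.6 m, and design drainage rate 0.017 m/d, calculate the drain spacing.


S^2 = 8*K2*de*m/q + 4*K1*m^2/q
S^2 = 8*0.9*4*0.6/0.017 + 4*0.4*0.6^2/0.017
S = sqrt(1050.3529)

32.4091 m


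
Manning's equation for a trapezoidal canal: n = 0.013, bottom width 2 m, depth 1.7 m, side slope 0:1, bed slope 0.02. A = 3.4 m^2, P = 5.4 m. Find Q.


R = A/P = 3.4/5.4 = 0.629630
Q = (1/0.013) * 3.4 * 0.629630^(2/3) * 0.02^0.5

27.1711 m^3/s


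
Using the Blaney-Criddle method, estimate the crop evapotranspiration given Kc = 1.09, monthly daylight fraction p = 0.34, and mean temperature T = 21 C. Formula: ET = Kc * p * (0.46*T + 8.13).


ET = Kc * p * (0.46*T + 8.13)
ET = 1.09 * 0.34 * (0.46*21 + 8.13)
ET = 1.09 * 0.34 * 17.7900

6.5930 mm/day


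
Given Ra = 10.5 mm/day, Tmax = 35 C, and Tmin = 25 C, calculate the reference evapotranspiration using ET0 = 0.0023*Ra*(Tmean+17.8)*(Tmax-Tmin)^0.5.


Tmean = (Tmax + Tmin)/2 = (35 + 25)/2 = 30.0
ET0 = 0.0023 * 10.5 * (30.0 + 17.8) * sqrt(35 - 25)
ET0 = 0.0023 * 10.5 * 47.8 * 3.162278

3.6504 mm/day


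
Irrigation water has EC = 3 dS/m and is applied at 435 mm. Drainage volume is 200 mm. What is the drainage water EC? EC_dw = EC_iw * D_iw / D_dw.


EC_dw = EC_iw * D_iw / D_dw
EC_dw = 3 * 435 / 200
EC_dw = 1305 / 200

6.5250 dS/m


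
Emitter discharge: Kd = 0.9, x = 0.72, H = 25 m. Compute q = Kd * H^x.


q = Kd * H^x = 0.9 * 25^0.72 = 0.9 * 10.151186

9.1361 L/h


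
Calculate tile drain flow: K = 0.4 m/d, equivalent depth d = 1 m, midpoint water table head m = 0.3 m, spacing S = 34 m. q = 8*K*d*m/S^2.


q = 8*K*d*m/S^2
q = 8*0.4*1*0.3/34^2
q = 0.9600 / 1156

8.3045e-04 m/d


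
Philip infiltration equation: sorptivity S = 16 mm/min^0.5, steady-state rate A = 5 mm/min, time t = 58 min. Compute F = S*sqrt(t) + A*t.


F = S*sqrt(t) + A*t
F = 16*sqrt(58) + 5*58
F = 16*7.615773 + 290

411.8524 mm


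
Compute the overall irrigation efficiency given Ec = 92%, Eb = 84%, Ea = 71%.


Ec = 0.92, Eb = 0.84, Ea = 0.71
E = 0.92 * 0.84 * 0.71 * 100 = 54.8688%

54.8688 %


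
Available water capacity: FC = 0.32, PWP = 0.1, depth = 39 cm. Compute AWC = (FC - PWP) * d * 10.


AWC = (FC - PWP) * d * 10
AWC = (0.32 - 0.1) * 39 * 10
AWC = 0.2200 * 39 * 10

85.8000 mm


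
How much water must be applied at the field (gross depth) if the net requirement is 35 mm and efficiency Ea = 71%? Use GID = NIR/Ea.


Ea = 71% = 0.71
GID = NIR / Ea = 35 / 0.71 = 49.2958 mm

49.2958 mm


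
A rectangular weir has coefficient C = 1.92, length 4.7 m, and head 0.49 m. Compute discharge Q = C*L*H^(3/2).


Q = C * L * H^(3/2) = 1.92 * 4.7 * 0.49^1.5 = 1.92 * 4.7 * 0.343000

3.0952 m^3/s


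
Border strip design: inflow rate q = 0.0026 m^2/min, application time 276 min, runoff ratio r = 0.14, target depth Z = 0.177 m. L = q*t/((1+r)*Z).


L = q*t/((1+r)*Z)
L = 0.0026*276/((1+0.14)*0.177)
L = 0.7176/0.20178

3.5563 m


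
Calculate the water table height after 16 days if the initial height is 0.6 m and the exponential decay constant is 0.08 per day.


m = m0 * exp(-k*t)
m = 0.6 * exp(-0.08 * 16)
m = 0.6 * exp(-1.2800)

0.1668 m


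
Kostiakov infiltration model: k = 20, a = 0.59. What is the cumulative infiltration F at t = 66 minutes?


F = k * t^a = 20 * 66^0.59
F = 20 * 11.844887

236.8977 mm


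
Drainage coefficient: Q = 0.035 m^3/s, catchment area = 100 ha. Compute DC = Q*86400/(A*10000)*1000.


DC = Q * 86400 / (A * 10000) * 1000
DC = 0.035 * 86400 / (100 * 10000) * 1000
DC = 3024000.0000 / 1000000

3.0240 mm/day


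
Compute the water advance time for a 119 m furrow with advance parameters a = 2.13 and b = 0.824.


t = (L/a)^(1/b)
t = (119/2.13)^(1/0.824)
t = 55.868545^(1/0.824)

131.9316 min


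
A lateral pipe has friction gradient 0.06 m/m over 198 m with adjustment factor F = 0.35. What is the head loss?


hf = J * L * F = 0.06 * 198 * 0.35 = 4.1580 m

4.1580 m


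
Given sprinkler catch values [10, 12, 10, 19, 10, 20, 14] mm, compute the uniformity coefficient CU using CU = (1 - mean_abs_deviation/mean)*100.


mean = 13.571429 mm
MAD = 3.510204 mm
CU = (1 - 3.510204/13.571429)*100

74.1353 %


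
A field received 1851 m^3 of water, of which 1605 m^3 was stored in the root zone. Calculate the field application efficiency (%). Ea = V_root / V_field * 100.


Ea = V_root / V_field * 100 = 1605 / 1851 * 100 = 86.7099%

86.7099 %


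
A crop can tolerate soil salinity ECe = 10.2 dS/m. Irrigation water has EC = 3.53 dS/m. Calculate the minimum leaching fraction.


LR = ECiw / (5*ECe - ECiw)
LR = 3.53 / (5*10.2 - 3.53)
LR = 3.53 / 47.4700

0.0744


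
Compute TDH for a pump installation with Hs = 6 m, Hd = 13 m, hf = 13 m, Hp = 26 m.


TDH = Hs + Hd + hf + Hp = 6 + 13 + 13 + 26 = 58

58 m


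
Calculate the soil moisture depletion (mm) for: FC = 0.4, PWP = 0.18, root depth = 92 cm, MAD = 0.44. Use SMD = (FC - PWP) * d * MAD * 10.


SMD = (FC - PWP) * d * MAD * 10
SMD = (0.4 - 0.18) * 92 * 0.44 * 10
SMD = 0.2200 * 92 * 0.44 * 10

89.0560 mm


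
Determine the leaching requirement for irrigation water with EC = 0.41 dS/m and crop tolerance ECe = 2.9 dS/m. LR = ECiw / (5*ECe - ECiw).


LR = ECiw / (5*ECe - ECiw)
LR = 0.41 / (5*2.9 - 0.41)
LR = 0.41 / 14.0900

0.0291


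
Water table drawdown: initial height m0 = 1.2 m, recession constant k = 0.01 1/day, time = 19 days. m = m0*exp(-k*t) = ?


m = m0 * exp(-k*t)
m = 1.2 * exp(-0.01 * 19)
m = 1.2 * exp(-0.1900)

0.9924 m


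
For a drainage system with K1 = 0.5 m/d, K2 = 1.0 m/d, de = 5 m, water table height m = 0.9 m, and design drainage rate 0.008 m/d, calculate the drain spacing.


S^2 = 8*K2*de*m/q + 4*K1*m^2/q
S^2 = 8*1.0*5*0.9/0.008 + 4*0.5*0.9^2/0.008
S = sqrt(4702.5000)

68.5748 m


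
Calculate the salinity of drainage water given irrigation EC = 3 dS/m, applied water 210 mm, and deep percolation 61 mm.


EC_dw = EC_iw * D_iw / D_dw
EC_dw = 3 * 210 / 61
EC_dw = 630 / 61

10.3279 dS/m


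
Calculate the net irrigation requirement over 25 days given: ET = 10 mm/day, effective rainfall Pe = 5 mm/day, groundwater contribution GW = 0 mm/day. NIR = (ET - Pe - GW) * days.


Daily deficit = ET - Pe - GW = 10 - 5 - 0 = 5 mm/day
NIR = 5 * 25 = 125 mm

125.0000 mm


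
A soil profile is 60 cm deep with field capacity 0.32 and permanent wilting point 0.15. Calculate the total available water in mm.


AWC = (FC - PWP) * d * 10
AWC = (0.32 - 0.15) * 60 * 10
AWC = 0.1700 * 60 * 10

102.0000 mm


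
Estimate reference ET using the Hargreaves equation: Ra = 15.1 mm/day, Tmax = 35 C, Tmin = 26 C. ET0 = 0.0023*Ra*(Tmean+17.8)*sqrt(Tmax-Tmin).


Tmean = (Tmax + Tmin)/2 = (35 + 26)/2 = 30.5
ET0 = 0.0023 * 15.1 * (30.5 + 17.8) * sqrt(35 - 26)
ET0 = 0.0023 * 15.1 * 48.3 * 3.000000

5.0324 mm/day


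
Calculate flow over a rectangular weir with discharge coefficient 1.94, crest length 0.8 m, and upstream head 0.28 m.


Q = C * L * H^(3/2) = 1.94 * 0.8 * 0.28^1.5 = 1.94 * 0.8 * 0.148162

0.2299 m^3/s


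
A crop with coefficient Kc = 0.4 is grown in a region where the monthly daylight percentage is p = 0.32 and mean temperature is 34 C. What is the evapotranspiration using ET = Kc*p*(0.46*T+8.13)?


ET = Kc * p * (0.46*T + 8.13)
ET = 0.4 * 0.32 * (0.46*34 + 8.13)
ET = 0.4 * 0.32 * 23.7700

3.0426 mm/day


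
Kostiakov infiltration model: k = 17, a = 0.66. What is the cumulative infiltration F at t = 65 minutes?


F = k * t^a = 17 * 65^0.66
F = 17 * 15.722544

267.2832 mm


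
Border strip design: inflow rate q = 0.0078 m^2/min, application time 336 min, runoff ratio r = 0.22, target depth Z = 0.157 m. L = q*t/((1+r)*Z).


L = q*t/((1+r)*Z)
L = 0.0078*336/((1+0.22)*0.157)
L = 2.6208/0.19154

13.6828 m


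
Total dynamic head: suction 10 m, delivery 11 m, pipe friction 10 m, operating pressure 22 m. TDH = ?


TDH = Hs + Hd + hf + Hp = 10 + 11 + 10 + 22 = 53

53 m


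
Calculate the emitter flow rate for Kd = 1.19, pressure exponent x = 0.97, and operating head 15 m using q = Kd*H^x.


q = Kd * H^x = 1.19 * 15^0.97 = 1.19 * 13.829565

16.4572 L/h


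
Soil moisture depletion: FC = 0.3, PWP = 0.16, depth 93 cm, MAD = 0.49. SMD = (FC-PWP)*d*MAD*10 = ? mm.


SMD = (FC - PWP) * d * MAD * 10
SMD = (0.3 - 0.16) * 93 * 0.49 * 10
SMD = 0.1400 * 93 * 0.49 * 10

63.7980 mm


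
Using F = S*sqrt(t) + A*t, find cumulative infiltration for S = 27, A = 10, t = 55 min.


F = S*sqrt(t) + A*t
F = 27*sqrt(55) + 10*55
F = 27*7.416198 + 550

750.2373 mm


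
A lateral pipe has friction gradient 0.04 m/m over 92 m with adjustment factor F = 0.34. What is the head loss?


hf = J * L * F = 0.04 * 92 * 0.34 = 1.2512 m

1.2512 m


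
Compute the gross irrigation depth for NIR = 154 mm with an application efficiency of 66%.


Ea = 66% = 0.66
GID = NIR / Ea = 154 / 0.66 = 233.3333 mm

233.3333 mm


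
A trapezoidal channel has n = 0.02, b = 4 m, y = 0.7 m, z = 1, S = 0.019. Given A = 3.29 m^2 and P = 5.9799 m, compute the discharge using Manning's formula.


R = A/P = 3.29/5.9799 = 0.550176
Q = (1/0.02) * 3.29 * 0.550176^(2/3) * 0.019^0.5

15.2245 m^3/s


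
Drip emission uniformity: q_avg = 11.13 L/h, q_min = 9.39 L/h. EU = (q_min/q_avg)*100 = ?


EU = (q_min/q_avg)*100 = (9.39/11.13)*100 = 84.3666%

84.3666 %


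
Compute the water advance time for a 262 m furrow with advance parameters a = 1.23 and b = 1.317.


t = (L/a)^(1/b)
t = (262/1.23)^(1/1.317)
t = 213.008130^(1/1.317)

58.6077 min


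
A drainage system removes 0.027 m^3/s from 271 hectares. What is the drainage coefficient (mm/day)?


DC = Q * 86400 / (A * 10000) * 1000
DC = 0.027 * 86400 / (271 * 10000) * 1000
DC = 2332800.0000 / 2710000

0.8608 mm/day


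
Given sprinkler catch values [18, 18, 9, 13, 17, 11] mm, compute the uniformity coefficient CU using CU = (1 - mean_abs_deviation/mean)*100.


mean = 14.333333 mm
MAD = 3.333333 mm
CU = (1 - 3.333333/14.333333)*100

76.7442 %


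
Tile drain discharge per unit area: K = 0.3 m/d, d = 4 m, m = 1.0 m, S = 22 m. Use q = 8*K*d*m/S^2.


q = 8*K*d*m/S^2
q = 8*0.3*4*1.0/22^2
q = 9.6000 / 484

0.0198 m/d


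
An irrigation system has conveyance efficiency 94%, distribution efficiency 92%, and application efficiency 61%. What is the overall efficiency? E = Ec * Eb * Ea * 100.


Ec = 0.94, Eb = 0.92, Ea = 0.61
E = 0.94 * 0.92 * 0.61 * 100 = 52.7528%

52.7528 %


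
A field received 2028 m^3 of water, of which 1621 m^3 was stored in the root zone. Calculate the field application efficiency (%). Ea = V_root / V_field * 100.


Ea = V_root / V_field * 100 = 1621 / 2028 * 100 = 79.9310%

79.9310 %


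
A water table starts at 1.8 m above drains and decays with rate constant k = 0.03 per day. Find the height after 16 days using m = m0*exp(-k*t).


m = m0 * exp(-k*t)
m = 1.8 * exp(-0.03 * 16)
m = 1.8 * exp(-0.4800)

1.1138 m


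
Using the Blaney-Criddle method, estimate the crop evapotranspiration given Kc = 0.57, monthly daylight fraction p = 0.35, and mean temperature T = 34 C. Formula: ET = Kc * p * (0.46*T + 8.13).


ET = Kc * p * (0.46*T + 8.13)
ET = 0.57 * 0.35 * (0.46*34 + 8.13)
ET = 0.57 * 0.35 * 23.7700

4.7421 mm/day


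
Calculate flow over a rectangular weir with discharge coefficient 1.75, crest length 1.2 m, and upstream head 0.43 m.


Q = C * L * H^(3/2) = 1.75 * 1.2 * 0.43^1.5 = 1.75 * 1.2 * 0.281970

0.5921 m^3/s


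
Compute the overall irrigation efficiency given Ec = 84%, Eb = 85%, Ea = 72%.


Ec = 0.84, Eb = 0.85, Ea = 0.72
E = 0.84 * 0.85 * 0.72 * 100 = 51.4080%

51.4080 %


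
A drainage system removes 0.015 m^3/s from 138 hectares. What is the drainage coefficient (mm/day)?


DC = Q * 86400 / (A * 10000) * 1000
DC = 0.015 * 86400 / (138 * 10000) * 1000
DC = 1296000.0000 / 1380000

0.9391 mm/day


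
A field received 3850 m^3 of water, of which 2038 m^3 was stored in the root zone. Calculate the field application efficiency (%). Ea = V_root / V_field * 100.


Ea = V_root / V_field * 100 = 2038 / 3850 * 100 = 52.9351%

52.9351 %


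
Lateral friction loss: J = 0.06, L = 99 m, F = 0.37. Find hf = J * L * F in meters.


hf = J * L * F = 0.06 * 99 * 0.37 = 2.1978 m

2.1978 m


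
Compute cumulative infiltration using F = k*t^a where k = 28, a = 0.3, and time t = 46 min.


F = k * t^a = 28 * 46^0.3
F = 28 * 3.153751

88.3050 mm


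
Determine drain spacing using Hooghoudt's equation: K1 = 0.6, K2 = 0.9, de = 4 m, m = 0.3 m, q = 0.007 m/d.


S^2 = 8*K2*de*m/q + 4*K1*m^2/q
S^2 = 8*0.9*4*0.3/0.007 + 4*0.6*0.3^2/0.007
S = sqrt(1265.1429)

35.5688 m


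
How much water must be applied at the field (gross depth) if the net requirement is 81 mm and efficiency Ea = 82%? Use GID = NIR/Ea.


Ea = 82% = 0.82
GID = NIR / Ea = 81 / 0.82 = 98.7805 mm

98.7805 mm


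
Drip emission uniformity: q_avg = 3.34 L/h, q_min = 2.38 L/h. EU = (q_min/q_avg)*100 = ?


EU = (q_min/q_avg)*100 = (2.38/3.34)*100 = 71.2575%

71.2575 %


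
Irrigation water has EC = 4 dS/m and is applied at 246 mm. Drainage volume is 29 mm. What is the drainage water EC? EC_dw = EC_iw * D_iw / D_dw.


EC_dw = EC_iw * D_iw / D_dw
EC_dw = 4 * 246 / 29
EC_dw = 984 / 29

33.9310 dS/m


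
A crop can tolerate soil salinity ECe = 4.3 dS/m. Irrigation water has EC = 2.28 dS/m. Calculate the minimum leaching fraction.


LR = ECiw / (5*ECe - ECiw)
LR = 2.28 / (5*4.3 - 2.28)
LR = 2.28 / 19.2200

0.1186


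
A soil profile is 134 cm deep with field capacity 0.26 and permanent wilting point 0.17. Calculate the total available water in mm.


AWC = (FC - PWP) * d * 10
AWC = (0.26 - 0.17) * 134 * 10
AWC = 0.0900 * 134 * 10

120.6000 mm


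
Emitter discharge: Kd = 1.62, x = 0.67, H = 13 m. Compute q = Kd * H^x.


q = Kd * H^x = 1.62 * 13^0.67 = 1.62 * 5.576248

9.0335 L/h


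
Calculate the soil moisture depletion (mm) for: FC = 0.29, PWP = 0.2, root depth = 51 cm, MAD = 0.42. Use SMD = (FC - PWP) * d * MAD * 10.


SMD = (FC - PWP) * d * MAD * 10
SMD = (0.29 - 0.2) * 51 * 0.42 * 10
SMD = 0.0900 * 51 * 0.42 * 10

19.2780 mm
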